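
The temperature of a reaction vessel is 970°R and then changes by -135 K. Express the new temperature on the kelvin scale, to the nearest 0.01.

403.89 K

Initial temperature in Celsius: (970 - 491.67) × 5/9 = 265.7389°C.
The 135 K change is an interval; Kelvin and Celsius degrees are the same size, so ΔC = -135°C.
Final Celsius temperature: 265.7389 - 135.0000 = 130.7389°C.
In kelvin: 130.7389 + 273.15 = 403.89 K.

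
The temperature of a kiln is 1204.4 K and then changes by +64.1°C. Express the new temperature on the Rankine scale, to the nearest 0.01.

2283.30°R

Initial temperature in Celsius: 1204.4 - 273.15 = 931.2500°C.
Final Celsius temperature: 931.2500 + 64.1000 = 995.3500°C.
In Rankine: 995.3500 × 1.8 + 491.67 = 2283.30°R.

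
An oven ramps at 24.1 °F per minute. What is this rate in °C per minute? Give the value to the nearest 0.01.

Since only a temperature interval is involved, the additive offset between the scales drops out.
A change of 1°F is a change of 5/9°C, so 24.1 × 5/9 = 13.39.

13.39 °C/minute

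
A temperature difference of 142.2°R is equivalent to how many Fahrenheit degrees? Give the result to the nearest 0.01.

Rankine and Fahrenheit degrees are the same size, so the interval is unchanged: 142.20.

142.20°F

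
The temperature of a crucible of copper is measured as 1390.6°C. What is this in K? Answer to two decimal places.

In kelvin: 1390.6000 + 273.15 = 1663.75 K.

1663.75 K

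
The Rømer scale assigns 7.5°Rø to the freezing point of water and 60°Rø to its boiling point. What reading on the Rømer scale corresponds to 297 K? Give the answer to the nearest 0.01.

First in Celsius: 297 - 273.15 = 23.8500°C.
Linearly onto the Rømer scale: 7.5 + (23.8500 / 100) × (60 - 7.5) = 20.02°Rø.

20.02°Rø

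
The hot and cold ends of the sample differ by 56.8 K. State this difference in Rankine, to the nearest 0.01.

102.24°R

For a temperature interval the offset drops out; only the factor 1.8 applies.
56.8 × 1.8 = 102.24.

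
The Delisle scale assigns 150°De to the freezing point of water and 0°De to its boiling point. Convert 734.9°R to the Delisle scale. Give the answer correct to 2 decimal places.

First in Celsius: (734.9 - 491.67) × 5/9 = 135.1278°C.
Linearly onto the Delisle scale: 150 + (135.1278 / 100) × (0 - 150) = -52.69°De.

-52.69°De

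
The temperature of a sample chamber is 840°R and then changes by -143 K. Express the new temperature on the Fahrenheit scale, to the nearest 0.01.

122.93°F

Initial temperature in Celsius: (840 - 491.67) × 5/9 = 193.5167°C.
The 143 K change is an interval; Kelvin and Celsius degrees are the same size, so ΔC = -143°C.
Final Celsius temperature: 193.5167 - 143.0000 = 50.5167°C.
In Fahrenheit: 50.5167 × 1.8 + 32 = 122.93°F.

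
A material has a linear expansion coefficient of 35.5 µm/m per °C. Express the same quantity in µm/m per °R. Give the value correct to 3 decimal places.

19.722 µm/m per °R

Since only a temperature interval is involved, the additive offset between the scales drops out.
A change of 1°R is a change of 5/9°C, so per °R the value is 35.5 × 5/9 = 19.722.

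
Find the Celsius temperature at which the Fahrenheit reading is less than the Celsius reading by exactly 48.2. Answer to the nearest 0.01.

-100.25°C

Let C be the Celsius reading. The Fahrenheit reading is F = 1.8·C + 32.
Require F - C = -48.2: (0.8)·C + 32 = -48.2.
C = (-48.2 - 32) / (0.8) = -100.25.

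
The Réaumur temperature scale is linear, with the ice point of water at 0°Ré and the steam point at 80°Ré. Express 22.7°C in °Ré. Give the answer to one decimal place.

Linearly onto the Réaumur scale: 0 + (22.7000 / 100) × (80 - 0) = 18.2°Ré.

18.2°Ré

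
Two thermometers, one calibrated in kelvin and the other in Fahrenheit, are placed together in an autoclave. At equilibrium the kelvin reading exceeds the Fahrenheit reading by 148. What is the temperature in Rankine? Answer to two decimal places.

701.26°R

Let x be the kelvin reading; then the Fahrenheit reading is 1.8·x - 459.67.
(1.8·x - 459.67) - x = -148  ⇒  (0.8)·x = 311.67  ⇒  x = 389.5875 K.
In Celsius: 389.5875 - 273.15 = 116.4375°C.
In Rankine: 116.4375 × 1.8 + 491.67 = 701.26°R.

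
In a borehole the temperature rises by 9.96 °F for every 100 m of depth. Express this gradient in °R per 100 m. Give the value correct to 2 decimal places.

9.96 °R/100 m

The quantity depends on a temperature interval, so only the ratio of degree sizes applies; the offset between the scales is irrelevant.
A change of 1°F is a change of 1°R, so 9.96 × 1 = 9.96.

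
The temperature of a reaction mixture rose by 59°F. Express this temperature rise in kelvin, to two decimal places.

For a temperature interval the offset drops out; only the factor 5/9 applies.
59 × 5/9 = 32.78.

32.78 K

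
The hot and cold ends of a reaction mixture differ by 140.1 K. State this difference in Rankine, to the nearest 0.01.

For a temperature interval the offset drops out; only the factor 1.8 applies.
140.1 × 1.8 = 252.18.

252.18°R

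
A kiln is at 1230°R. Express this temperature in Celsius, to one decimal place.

410.2°C

In Celsius: (1230 - 491.67) × 5/9 = 410.1833°C.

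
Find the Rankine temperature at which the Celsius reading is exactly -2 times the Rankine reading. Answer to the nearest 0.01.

Let R be the Rankine reading. The Celsius reading is C = 5/9·R - 273.15.
Require C = -2·R: 5/9·R - 273.15 = -2·R.
(23/9)·R = 273.15  ⇒  R = 106.88.

106.88°R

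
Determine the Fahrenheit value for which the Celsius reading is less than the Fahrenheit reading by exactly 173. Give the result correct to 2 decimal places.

349.25°F

Let F be the Fahrenheit reading. The Celsius reading is C = 5/9·F - 17.7778.
Require C - F = -173: (-4/9)·F - 17.7778 = -173.
F = (-173 + 17.7778) / (-4/9) = 349.25.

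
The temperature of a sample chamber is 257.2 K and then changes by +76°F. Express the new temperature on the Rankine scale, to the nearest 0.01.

Initial temperature in Celsius: 257.2 - 273.15 = -15.9500°C.
The 76°F change is an interval, so only the factor 5/9 applies: +76 × 5/9 = +42.2222°C.
Final Celsius temperature: -15.9500 + 42.2222 = 26.2722°C.
In Rankine: 26.2722 × 1.8 + 491.67 = 538.96°R.

538.96°R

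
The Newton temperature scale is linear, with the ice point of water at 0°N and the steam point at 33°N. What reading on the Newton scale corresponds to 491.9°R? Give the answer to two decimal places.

First in Celsius: (491.9 - 491.67) × 5/9 = 0.1278°C.
Linearly onto the Newton scale: 0 + (0.1278 / 100) × (33 - 0) = 0.04°N.

0.04°N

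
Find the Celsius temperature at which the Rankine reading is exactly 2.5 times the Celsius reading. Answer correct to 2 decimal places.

702.39°C

Let C be the Celsius reading. The Rankine reading is R = 1.8·C + 491.67.
Require R = 2.5·C: 1.8·C + 491.67 = 2.5·C.
(-0.7)·C = -491.67  ⇒  C = 702.39.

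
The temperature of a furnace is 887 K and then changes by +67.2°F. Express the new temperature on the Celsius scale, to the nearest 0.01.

Initial temperature in Celsius: 887 - 273.15 = 613.8500°C.
The 67.2°F change is an interval, so only the factor 5/9 applies: +67.2 × 5/9 = +37.3333°C.
Final Celsius temperature: 613.8500 + 37.3333 = 651.1833°C.

651.18°C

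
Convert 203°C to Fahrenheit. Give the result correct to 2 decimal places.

397.40°F

In Fahrenheit: 203.0000 × 1.8 + 32 = 397.40°F.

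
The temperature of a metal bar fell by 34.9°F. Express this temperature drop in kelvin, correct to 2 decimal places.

19.39 K

For a temperature interval the offset drops out; only the factor 5/9 applies.
34.9 × 5/9 = 19.39.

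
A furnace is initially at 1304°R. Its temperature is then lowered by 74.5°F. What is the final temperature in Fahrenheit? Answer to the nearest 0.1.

769.8°F

Initial temperature in Celsius: (1304 - 491.67) × 5/9 = 451.2944°C.
The 74.5°F change is an interval, so only the factor 5/9 applies: -74.5 × 5/9 = -41.3889°C.
Final Celsius temperature: 451.2944 - 41.3889 = 409.9056°C.
In Fahrenheit: 409.9056 × 1.8 + 32 = 769.8°F.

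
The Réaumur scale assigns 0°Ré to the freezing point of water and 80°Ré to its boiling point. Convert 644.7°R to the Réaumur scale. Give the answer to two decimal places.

First in Celsius: (644.7 - 491.67) × 5/9 = 85.0167°C.
Linearly onto the Réaumur scale: 0 + (85.0167 / 100) × (80 - 0) = 68.01°Ré.

68.01°Ré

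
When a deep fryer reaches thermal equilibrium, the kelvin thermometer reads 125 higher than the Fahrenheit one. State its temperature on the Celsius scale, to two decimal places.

145.19°C

Let x be the Fahrenheit reading; then the kelvin reading is 5/9·x + 255.372.
(5/9·x + 255.372) - x = 125  ⇒  (-4/9)·x = -130.372  ⇒  x = 293.3375°F.
In Celsius: (293.3375 - 32) × 5/9 = 145.19°C.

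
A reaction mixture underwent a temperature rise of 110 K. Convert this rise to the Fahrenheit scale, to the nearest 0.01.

An interval of 1 K corresponds to 1.8°F.
110 × 1.8 = 198.00.

198.00°F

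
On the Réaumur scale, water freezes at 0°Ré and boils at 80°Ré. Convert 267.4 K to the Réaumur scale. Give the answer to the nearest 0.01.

First in Celsius: 267.4 - 273.15 = -5.7500°C.
Linearly onto the Réaumur scale: 0 + (-5.7500 / 100) × (80 - 0) = -4.60°Ré.

-4.60°Ré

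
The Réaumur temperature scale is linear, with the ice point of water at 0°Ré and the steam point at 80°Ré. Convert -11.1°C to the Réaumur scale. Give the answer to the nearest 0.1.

-8.9°Ré

Linearly onto the Réaumur scale: 0 + (-11.1000 / 100) × (80 - 0) = -8.9°Ré.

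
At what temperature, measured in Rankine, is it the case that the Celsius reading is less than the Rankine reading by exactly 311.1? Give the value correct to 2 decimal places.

85.39°R

Let R be the Rankine reading. The Celsius reading is C = 5/9·R - 273.15.
Require C - R = -311.1: (-4/9)·R - 273.15 = -311.1.
R = (-311.1 + 273.15) / (-4/9) = 85.39.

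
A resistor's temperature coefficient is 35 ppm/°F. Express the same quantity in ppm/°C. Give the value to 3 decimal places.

Since only a temperature interval is involved, the additive offset between the scales drops out.
A change of 1°C is a change of 1.8°F, so per °C the value is 35 × 1.8 = 63.000.

63.000 ppm/°C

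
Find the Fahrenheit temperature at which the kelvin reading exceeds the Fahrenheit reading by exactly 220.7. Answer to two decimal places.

78.01°F

Let F be the Fahrenheit reading. The kelvin reading is K = 5/9·F + 255.372.
Require K - F = 220.7: (-4/9)·F + 255.372 = 220.7.
F = (220.7 - 255.372) / (-4/9) = 78.01.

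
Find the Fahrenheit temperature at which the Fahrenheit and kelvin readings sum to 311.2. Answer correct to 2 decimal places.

35.89°F

Let F be the Fahrenheit reading. The kelvin reading is K = 5/9·F + 255.372.
Require F + K = 311.2: (14/9)·F + 255.372 = 311.2.
F = (311.2 - 255.372) / (14/9) = 35.89.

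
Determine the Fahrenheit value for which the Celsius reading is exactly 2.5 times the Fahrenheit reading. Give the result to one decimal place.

-9.1°F

Let F be the Fahrenheit reading. The Celsius reading is C = 5/9·F - 17.7778.
Require C = 2.5·F: 5/9·F - 17.7778 = 2.5·F.
(-35/18)·F = 17.7778  ⇒  F = -9.1.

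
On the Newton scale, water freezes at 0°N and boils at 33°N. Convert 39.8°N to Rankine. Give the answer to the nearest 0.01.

Linear interpolation between the fixed points: C = (39.8 - 0) × 100 / (33 - 0) = 120.6061°C.
Then 120.6061 × 1.8 + 491.67 = 708.76°R.

708.76°R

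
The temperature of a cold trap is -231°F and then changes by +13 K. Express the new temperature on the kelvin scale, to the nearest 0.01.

Initial temperature in Celsius: (-231 - 32) × 5/9 = -146.1111°C.
The 13 K change is an interval; Kelvin and Celsius degrees are the same size, so ΔC = +13°C.
Final Celsius temperature: -146.1111 + 13.0000 = -133.1111°C.
In kelvin: -133.1111 + 273.15 = 140.04 K.

140.04 K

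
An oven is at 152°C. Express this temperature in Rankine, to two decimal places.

In Rankine: 152.0000 × 1.8 + 491.67 = 765.27°R.

765.27°R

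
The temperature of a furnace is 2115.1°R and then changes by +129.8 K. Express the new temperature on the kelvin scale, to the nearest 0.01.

Initial temperature in Celsius: (2115.1 - 491.67) × 5/9 = 901.9056°C.
The 129.8 K change is an interval; Kelvin and Celsius degrees are the same size, so ΔC = +129.8°C.
Final Celsius temperature: 901.9056 + 129.8000 = 1031.7056°C.
In kelvin: 1031.7056 + 273.15 = 1304.86 K.

1304.86 K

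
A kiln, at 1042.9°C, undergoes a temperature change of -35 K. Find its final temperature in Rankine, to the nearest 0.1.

The 35 K change is an interval; Kelvin and Celsius degrees are the same size, so ΔC = -35°C.
Final Celsius temperature: 1042.9000 - 35.0000 = 1007.9000°C.
In Rankine: 1007.9000 × 1.8 + 491.67 = 2305.9°R.

2305.9°R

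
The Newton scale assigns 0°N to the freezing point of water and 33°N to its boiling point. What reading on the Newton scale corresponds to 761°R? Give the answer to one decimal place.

First in Celsius: (761 - 491.67) × 5/9 = 149.6278°C.
Linearly onto the Newton scale: 0 + (149.6278 / 100) × (33 - 0) = 49.4°N.

49.4°N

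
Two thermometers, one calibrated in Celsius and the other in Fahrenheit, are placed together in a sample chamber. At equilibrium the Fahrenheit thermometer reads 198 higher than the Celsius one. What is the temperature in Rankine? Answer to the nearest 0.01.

865.17°R

Let x be the Celsius reading; then the Fahrenheit reading is 1.8·x + 32.
(1.8·x + 32) - x = 198  ⇒  (0.8)·x = 166  ⇒  x = 207.5000°C.
In Rankine: 207.5000 × 1.8 + 491.67 = 865.17°R.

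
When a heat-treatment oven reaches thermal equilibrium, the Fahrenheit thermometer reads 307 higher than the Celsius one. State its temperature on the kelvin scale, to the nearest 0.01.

Let x be the Celsius reading; then the Fahrenheit reading is 1.8·x + 32.
(1.8·x + 32) - x = 307  ⇒  (0.8)·x = 275  ⇒  x = 343.7500°C.
In kelvin: 343.7500 + 273.15 = 616.90 K.

616.90 K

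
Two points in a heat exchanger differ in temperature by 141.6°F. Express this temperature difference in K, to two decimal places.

An interval of 1°F corresponds to 5/9 K.
141.6 × 5/9 = 78.67.

78.67 K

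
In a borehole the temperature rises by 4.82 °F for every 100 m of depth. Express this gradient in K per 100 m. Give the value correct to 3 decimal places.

Since only a temperature interval is involved, the additive offset between the scales drops out.
A change of 1°F is a change of 5/9 K, so 4.82 × 5/9 = 2.678.

2.678 K/100 m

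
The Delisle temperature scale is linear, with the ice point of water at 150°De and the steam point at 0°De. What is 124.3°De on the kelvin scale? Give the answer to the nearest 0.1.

Linear interpolation between the fixed points: C = (124.3 - 150) × 100 / (0 - 150) = 17.1333°C.
Then 17.1333 + 273.15 = 290.3 K.

290.3 K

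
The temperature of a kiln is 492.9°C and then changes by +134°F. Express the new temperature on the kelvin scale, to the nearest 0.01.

The 134°F change is an interval, so only the factor 5/9 applies: +134 × 5/9 = +74.4444°C.
Final Celsius temperature: 492.9000 + 74.4444 = 567.3444°C.
In kelvin: 567.3444 + 273.15 = 840.49 K.

840.49 K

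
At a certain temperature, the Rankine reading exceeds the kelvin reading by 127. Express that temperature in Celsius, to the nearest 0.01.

-114.40°C

Let x be the kelvin reading; then the Rankine reading is 1.8·x.
(1.8·x) - x = 127  ⇒  (0.8)·x = 127  ⇒  x = 158.7500 K.
In Celsius: 158.75 - 273.15 = -114.40°C.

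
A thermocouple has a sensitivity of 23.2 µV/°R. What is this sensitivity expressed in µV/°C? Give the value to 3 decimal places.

Since only a temperature interval is involved, the additive offset between the scales drops out.
A change of 1°C is a change of 1.8°R, so per °C the value is 23.2 × 1.8 = 41.760.

41.760 µV/°C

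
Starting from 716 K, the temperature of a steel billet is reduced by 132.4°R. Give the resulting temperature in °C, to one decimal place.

369.3°C

Initial temperature in Celsius: 716 - 273.15 = 442.8500°C.
The 132.4°R change is an interval, so only the factor 5/9 applies: -132.4 × 5/9 = -73.5556°C.
Final Celsius temperature: 442.8500 - 73.5556 = 369.2944°C.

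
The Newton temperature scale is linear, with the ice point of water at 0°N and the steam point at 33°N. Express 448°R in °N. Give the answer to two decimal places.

-8.01°N

First in Celsius: (448 - 491.67) × 5/9 = -24.2611°C.
Linearly onto the Newton scale: 0 + (-24.2611 / 100) × (33 - 0) = -8.01°N.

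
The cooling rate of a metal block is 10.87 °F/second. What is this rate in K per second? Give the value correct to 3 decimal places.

6.039 K/second

Since only a temperature interval is involved, the additive offset between the scales drops out.
A change of 1°F is a change of 5/9 K, so 10.87 × 5/9 = 6.039.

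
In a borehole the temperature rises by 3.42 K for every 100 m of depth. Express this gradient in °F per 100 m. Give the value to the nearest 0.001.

6.156 °F/100 m

The quantity depends on a temperature interval, so only the ratio of degree sizes applies; the offset between the scales is irrelevant.
A change of 1 K is a change of 1.8°F, so 3.42 × 1.8 = 6.156.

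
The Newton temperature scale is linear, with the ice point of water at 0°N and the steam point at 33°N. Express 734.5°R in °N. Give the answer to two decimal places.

44.52°N

First in Celsius: (734.5 - 491.67) × 5/9 = 134.9056°C.
Linearly onto the Newton scale: 0 + (134.9056 / 100) × (33 - 0) = 44.52°N.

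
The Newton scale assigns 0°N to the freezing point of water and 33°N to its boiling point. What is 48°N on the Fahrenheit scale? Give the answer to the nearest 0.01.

293.82°F

Linear interpolation between the fixed points: C = (48 - 0) × 100 / (33 - 0) = 145.4545°C.
Then 145.4545 × 1.8 + 32 = 293.82°F.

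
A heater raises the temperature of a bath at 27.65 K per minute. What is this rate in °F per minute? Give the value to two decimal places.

The quantity depends on a temperature interval, so only the ratio of degree sizes applies; the offset between the scales is irrelevant.
A change of 1 K is a change of 1.8°F, so 27.65 × 1.8 = 49.77.

49.77 °F/minute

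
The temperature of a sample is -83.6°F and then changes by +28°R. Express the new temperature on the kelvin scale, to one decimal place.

224.5 K

Initial temperature in Celsius: (-83.6 - 32) × 5/9 = -64.2222°C.
The 28°R change is an interval, so only the factor 5/9 applies: +28 × 5/9 = +15.5556°C.
Final Celsius temperature: -64.2222 + 15.5556 = -48.6667°C.
In kelvin: -48.6667 + 273.15 = 224.5 K.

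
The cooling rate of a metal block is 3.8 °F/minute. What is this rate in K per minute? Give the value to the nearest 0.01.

2.11 K/minute

The quantity depends on a temperature interval, so only the ratio of degree sizes applies; the offset between the scales is irrelevant.
A change of 1°F is a change of 5/9 K, so 3.8 × 5/9 = 2.11.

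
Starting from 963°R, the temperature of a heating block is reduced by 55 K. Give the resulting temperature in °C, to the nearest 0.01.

Initial temperature in Celsius: (963 - 491.67) × 5/9 = 261.8500°C.
The 55 K change is an interval; Kelvin and Celsius degrees are the same size, so ΔC = -55°C.
Final Celsius temperature: 261.8500 - 55.0000 = 206.8500°C.

206.85°C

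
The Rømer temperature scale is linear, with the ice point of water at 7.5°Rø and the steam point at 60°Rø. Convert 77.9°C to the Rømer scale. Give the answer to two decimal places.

48.40°Rø

Linearly onto the Rømer scale: 7.5 + (77.9000 / 100) × (60 - 7.5) = 48.40°Rø.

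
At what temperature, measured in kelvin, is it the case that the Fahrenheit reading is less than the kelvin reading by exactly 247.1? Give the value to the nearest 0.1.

265.7 K

Let K be the kelvin reading. The Fahrenheit reading is F = 1.8·K - 459.67.
Require F - K = -247.1: (0.8)·K - 459.67 = -247.1.
K = (-247.1 + 459.67) / (0.8) = 265.7.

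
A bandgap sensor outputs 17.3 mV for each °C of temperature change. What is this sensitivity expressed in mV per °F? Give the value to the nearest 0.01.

Since only a temperature interval is involved, the additive offset between the scales drops out.
A change of 1°F is a change of 5/9°C, so per °F the value is 17.3 × 5/9 = 9.61.

9.61 mV per °F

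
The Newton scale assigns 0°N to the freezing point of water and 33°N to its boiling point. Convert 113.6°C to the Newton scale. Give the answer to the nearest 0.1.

37.5°N

Linearly onto the Newton scale: 0 + (113.6000 / 100) × (33 - 0) = 37.5°N.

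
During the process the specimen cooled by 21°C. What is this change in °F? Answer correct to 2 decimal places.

37.80°F

An interval of 1°C corresponds to 1.8°F.
21 × 1.8 = 37.80.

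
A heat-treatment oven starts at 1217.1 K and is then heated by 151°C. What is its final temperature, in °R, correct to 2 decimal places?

Initial temperature in Celsius: 1217.1 - 273.15 = 943.9500°C.
Final Celsius temperature: 943.9500 + 151.0000 = 1094.9500°C.
In Rankine: 1094.9500 × 1.8 + 491.67 = 2462.58°R.

2462.58°R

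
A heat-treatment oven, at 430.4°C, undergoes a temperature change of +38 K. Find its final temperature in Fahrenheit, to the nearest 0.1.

The 38 K change is an interval; Kelvin and Celsius degrees are the same size, so ΔC = +38°C.
Final Celsius temperature: 430.4000 + 38.0000 = 468.4000°C.
In Fahrenheit: 468.4000 × 1.8 + 32 = 875.1°F.

875.1°F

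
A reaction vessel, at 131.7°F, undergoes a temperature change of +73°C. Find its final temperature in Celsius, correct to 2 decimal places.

128.39°C

Initial temperature in Celsius: (131.7 - 32) × 5/9 = 55.3889°C.
Final Celsius temperature: 55.3889 + 73.0000 = 128.3889°C.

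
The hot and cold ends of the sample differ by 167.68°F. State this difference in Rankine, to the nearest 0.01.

167.68°R

Fahrenheit and Rankine degrees are the same size, so the interval is unchanged: 167.68.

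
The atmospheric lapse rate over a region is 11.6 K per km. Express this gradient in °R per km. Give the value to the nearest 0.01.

The quantity depends on a temperature interval, so only the ratio of degree sizes applies; the offset between the scales is irrelevant.
A change of 1 K is a change of 1.8°R, so 11.6 × 1.8 = 20.88.

20.88 °R/km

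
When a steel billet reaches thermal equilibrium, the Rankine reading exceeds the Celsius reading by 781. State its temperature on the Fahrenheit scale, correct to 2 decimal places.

682.99°F

Let x be the Celsius reading; then the Rankine reading is 1.8·x + 491.67.
(1.8·x + 491.67) - x = 781  ⇒  (0.8)·x = 289.33  ⇒  x = 361.6625°C.
In Fahrenheit: 361.6625 × 1.8 + 32 = 682.99°F.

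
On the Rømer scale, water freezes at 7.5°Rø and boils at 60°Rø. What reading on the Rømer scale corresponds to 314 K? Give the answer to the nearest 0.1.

28.9°Rø

First in Celsius: 314 - 273.15 = 40.8500°C.
Linearly onto the Rømer scale: 7.5 + (40.8500 / 100) × (60 - 7.5) = 28.9°Rø.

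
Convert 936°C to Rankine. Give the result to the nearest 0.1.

2176.5°R

In Rankine: 936.0000 × 1.8 + 491.67 = 2176.5°R.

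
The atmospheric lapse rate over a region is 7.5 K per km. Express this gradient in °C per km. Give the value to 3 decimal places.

Since only a temperature interval is involved, the additive offset between the scales drops out.
A change of 1 K is a change of 1°C, so 7.5 × 1 = 7.500.

7.500 °C/km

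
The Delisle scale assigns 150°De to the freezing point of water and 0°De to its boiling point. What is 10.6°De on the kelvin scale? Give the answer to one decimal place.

Linear interpolation between the fixed points: C = (10.6 - 150) × 100 / (0 - 150) = 92.9333°C.
Then 92.9333 + 273.15 = 366.1 K.

366.1 K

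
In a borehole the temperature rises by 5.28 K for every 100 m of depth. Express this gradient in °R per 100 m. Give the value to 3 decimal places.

Since only a temperature interval is involved, the additive offset between the scales drops out.
A change of 1 K is a change of 1.8°R, so 5.28 × 1.8 = 9.504.

9.504 °R/100 m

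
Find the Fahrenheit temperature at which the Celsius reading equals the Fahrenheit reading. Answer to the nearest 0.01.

Let F be the Fahrenheit reading. The Celsius reading is C = 5/9·F - 17.7778.
Set C = F: 5/9·F - 17.7778 = F.
(-4/9)·F = 17.7778  ⇒  F = -40.00.

-40.00°F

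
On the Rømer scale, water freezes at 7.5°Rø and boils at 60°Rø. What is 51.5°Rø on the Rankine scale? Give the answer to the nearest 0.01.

642.53°R

Linear interpolation between the fixed points: C = (51.5 - 7.5) × 100 / (60 - 7.5) = 83.8095°C.
Then 83.8095 × 1.8 + 491.67 = 642.53°R.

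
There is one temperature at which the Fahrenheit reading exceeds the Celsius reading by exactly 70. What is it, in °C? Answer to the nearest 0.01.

Let C be the Celsius reading. The Fahrenheit reading is F = 1.8·C + 32.
Require F - C = 70: (0.8)·C + 32 = 70.
C = (70 - 32) / (0.8) = 47.50.

47.50°C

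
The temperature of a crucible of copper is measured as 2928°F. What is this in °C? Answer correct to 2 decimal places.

In Celsius: (2928 - 32) × 5/9 = 1608.8889°C.

1608.89°C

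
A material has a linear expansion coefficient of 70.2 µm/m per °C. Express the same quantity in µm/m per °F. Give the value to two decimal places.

Since only a temperature interval is involved, the additive offset between the scales drops out.
A change of 1°F is a change of 5/9°C, so per °F the value is 70.2 × 5/9 = 39.00.

39.00 µm/m per °F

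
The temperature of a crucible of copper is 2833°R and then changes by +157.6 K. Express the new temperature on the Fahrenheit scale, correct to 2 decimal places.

2657.01°F

Initial temperature in Celsius: (2833 - 491.67) × 5/9 = 1300.7389°C.
The 157.6 K change is an interval; Kelvin and Celsius degrees are the same size, so ΔC = +157.6°C.
Final Celsius temperature: 1300.7389 + 157.6000 = 1458.3389°C.
In Fahrenheit: 1458.3389 × 1.8 + 32 = 2657.01°F.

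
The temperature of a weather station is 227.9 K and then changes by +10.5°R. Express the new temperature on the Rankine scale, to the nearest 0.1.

Initial temperature in Celsius: 227.9 - 273.15 = -45.2500°C.
The 10.5°R change is an interval, so only the factor 5/9 applies: +10.5 × 5/9 = +5.8333°C.
Final Celsius temperature: -45.2500 + 5.8333 = -39.4167°C.
In Rankine: -39.4167 × 1.8 + 491.67 = 420.7°R.

420.7°R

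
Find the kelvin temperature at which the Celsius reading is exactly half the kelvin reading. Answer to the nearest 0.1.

546.3 K

Let K be the kelvin reading. The Celsius reading is C = 1·K - 273.15.
Require C = 0.5·K: 1·K - 273.15 = 0.5·K.
(0.5)·K = 273.15  ⇒  K = 546.3.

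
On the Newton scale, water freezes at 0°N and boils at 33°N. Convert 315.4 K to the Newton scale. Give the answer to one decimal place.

First in Celsius: 315.4 - 273.15 = 42.2500°C.
Linearly onto the Newton scale: 0 + (42.2500 / 100) × (33 - 0) = 13.9°N.

13.9°N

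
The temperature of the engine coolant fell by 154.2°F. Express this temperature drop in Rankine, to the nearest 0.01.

Fahrenheit and Rankine degrees are the same size, so the interval is unchanged: 154.20.

154.20°R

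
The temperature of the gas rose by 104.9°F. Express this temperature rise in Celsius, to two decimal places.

58.28°C

Only the scale ratio 5/9 matters for a change in temperature.
104.9 × 5/9 = 58.28.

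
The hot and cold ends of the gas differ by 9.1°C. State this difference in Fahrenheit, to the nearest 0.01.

For a temperature interval the offset drops out; only the factor 1.8 applies.
9.1 × 1.8 = 16.38.

16.38°F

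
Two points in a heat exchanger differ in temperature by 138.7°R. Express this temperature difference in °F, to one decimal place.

138.7°F

Rankine and Fahrenheit degrees are the same size, so the interval is unchanged: 138.7.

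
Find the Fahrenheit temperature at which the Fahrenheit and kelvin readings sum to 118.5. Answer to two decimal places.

Let F be the Fahrenheit reading. The kelvin reading is K = 5/9·F + 255.372.
Require F + K = 118.5: (14/9)·F + 255.372 = 118.5.
F = (118.5 - 255.372) / (14/9) = -87.99.

-87.99°F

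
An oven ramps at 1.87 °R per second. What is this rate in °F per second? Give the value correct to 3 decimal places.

1.870 °F/second

Since only a temperature interval is involved, the additive offset between the scales drops out.
A change of 1°R is a change of 1°F, so 1.87 × 1 = 1.870.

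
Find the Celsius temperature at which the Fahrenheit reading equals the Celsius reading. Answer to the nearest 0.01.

Let C be the Celsius reading. The Fahrenheit reading is F = 1.8·C + 32.
Set F = C: 1.8·C + 32 = C.
(0.8)·C = -32  ⇒  C = -40.00.

-40.00°C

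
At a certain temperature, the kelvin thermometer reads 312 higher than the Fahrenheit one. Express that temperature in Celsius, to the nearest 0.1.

-88.6°C

Let x be the Fahrenheit reading; then the kelvin reading is 5/9·x + 255.372.
(5/9·x + 255.372) - x = 312  ⇒  (-4/9)·x = 56.6278  ⇒  x = -127.4125°F.
In Celsius: (-127.4125 - 32) × 5/9 = -88.6°C.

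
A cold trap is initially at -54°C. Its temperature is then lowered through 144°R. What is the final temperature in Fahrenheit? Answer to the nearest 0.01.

The 144°R change is an interval, so only the factor 5/9 applies: -144 × 5/9 = -80.0000°C.
Final Celsius temperature: -54.0000 - 80.0000 = -134.0000°C.
In Fahrenheit: -134.0000 × 1.8 + 32 = -209.20°F.

-209.20°F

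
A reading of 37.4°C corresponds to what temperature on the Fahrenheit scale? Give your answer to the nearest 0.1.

In Fahrenheit: 37.4000 × 1.8 + 32 = 99.3°F.

99.3°F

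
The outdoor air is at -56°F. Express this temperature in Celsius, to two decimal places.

-48.89°C

In Celsius: (-56 - 32) × 5/9 = -48.8889°C.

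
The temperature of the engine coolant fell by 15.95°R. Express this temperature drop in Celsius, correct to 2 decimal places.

8.86°C

For a temperature interval the offset drops out; only the factor 5/9 applies.
15.95 × 5/9 = 8.86.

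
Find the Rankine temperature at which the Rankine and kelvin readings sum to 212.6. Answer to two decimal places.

136.67°R

Let R be the Rankine reading. The kelvin reading is K = 5/9·R.
Require R + K = 212.6: (14/9)·R = 212.6.
R = (212.6) / (14/9) = 136.67.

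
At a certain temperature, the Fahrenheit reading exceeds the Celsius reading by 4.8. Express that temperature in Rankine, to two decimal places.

430.47°R

Let x be the Fahrenheit reading; then the Celsius reading is 5/9·x - 17.7778.
(5/9·x - 17.7778) - x = -4.8  ⇒  (-4/9)·x = 12.9778  ⇒  x = -29.2000°F.
In Celsius: (-29.2 - 32) × 5/9 = -34.0000°C.
In Rankine: -34.0000 × 1.8 + 491.67 = 430.47°R.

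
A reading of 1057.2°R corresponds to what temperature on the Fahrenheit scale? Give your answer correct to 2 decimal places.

In Celsius: (1057.2 - 491.67) × 5/9 = 314.1833°C.
In Fahrenheit: 314.1833 × 1.8 + 32 = 597.53°F.

597.53°F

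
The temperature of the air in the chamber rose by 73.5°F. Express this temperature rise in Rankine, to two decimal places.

73.50°R

Fahrenheit and Rankine degrees are the same size, so the interval is unchanged: 73.50.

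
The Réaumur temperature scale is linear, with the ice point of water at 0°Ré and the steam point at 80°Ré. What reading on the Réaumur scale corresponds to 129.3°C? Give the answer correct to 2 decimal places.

103.44°Ré

Linearly onto the Réaumur scale: 0 + (129.3000 / 100) × (80 - 0) = 103.44°Ré.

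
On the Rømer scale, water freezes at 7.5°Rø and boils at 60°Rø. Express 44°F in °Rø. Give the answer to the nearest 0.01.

First in Celsius: (44 - 32) × 5/9 = 6.6667°C.
Linearly onto the Rømer scale: 7.5 + (6.6667 / 100) × (60 - 7.5) = 11.00°Rø.

11.00°Rø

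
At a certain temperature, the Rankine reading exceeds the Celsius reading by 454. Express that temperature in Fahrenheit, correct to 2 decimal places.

-52.76°F

Let x be the Rankine reading; then the Celsius reading is 5/9·x - 273.15.
(5/9·x - 273.15) - x = -454  ⇒  (-4/9)·x = -180.85  ⇒  x = 406.9125°R.
In Celsius: (406.9125 - 491.67) × 5/9 = -47.0875°C.
In Fahrenheit: -47.0875 × 1.8 + 32 = -52.76°F.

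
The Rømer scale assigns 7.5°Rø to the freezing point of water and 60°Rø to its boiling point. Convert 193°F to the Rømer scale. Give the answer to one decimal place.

First in Celsius: (193 - 32) × 5/9 = 89.4444°C.
Linearly onto the Rømer scale: 7.5 + (89.4444 / 100) × (60 - 7.5) = 54.5°Rø.

54.5°Rø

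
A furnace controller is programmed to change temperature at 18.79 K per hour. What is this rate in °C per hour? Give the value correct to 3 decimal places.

18.790 °C/hour

The quantity depends on a temperature interval, so only the ratio of degree sizes applies; the offset between the scales is irrelevant.
A change of 1 K is a change of 1°C, so 18.79 × 1 = 18.790.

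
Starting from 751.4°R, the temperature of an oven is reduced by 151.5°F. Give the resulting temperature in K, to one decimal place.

333.3 K

Initial temperature in Celsius: (751.4 - 491.67) × 5/9 = 144.2944°C.
The 151.5°F change is an interval, so only the factor 5/9 applies: -151.5 × 5/9 = -84.1667°C.
Final Celsius temperature: 144.2944 - 84.1667 = 60.1278°C.
In kelvin: 60.1278 + 273.15 = 333.3 K.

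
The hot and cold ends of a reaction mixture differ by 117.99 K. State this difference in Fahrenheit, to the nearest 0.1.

An interval of 1 K corresponds to 1.8°F.
117.99 × 1.8 = 212.4.

212.4°F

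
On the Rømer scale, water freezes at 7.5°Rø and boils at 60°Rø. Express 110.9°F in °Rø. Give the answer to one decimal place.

First in Celsius: (110.9 - 32) × 5/9 = 43.8333°C.
Linearly onto the Rømer scale: 7.5 + (43.8333 / 100) × (60 - 7.5) = 30.5°Rø.

30.5°Rø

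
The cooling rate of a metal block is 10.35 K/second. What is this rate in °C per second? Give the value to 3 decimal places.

10.350 °C/second

Since only a temperature interval is involved, the additive offset between the scales drops out.
A change of 1 K is a change of 1°C, so 10.35 × 1 = 10.350.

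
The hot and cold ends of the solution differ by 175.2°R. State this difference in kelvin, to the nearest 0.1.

97.3 K

Only the scale ratio 5/9 matters for a change in temperature.
175.2 × 5/9 = 97.3.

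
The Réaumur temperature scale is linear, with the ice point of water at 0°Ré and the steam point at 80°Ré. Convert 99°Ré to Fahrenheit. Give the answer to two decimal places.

254.75°F

Linear interpolation between the fixed points: C = (99 - 0) × 100 / (80 - 0) = 123.7500°C.
Then 123.7500 × 1.8 + 32 = 254.75°F.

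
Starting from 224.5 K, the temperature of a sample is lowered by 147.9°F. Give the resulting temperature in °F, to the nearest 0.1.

Initial temperature in Celsius: 224.5 - 273.15 = -48.6500°C.
The 147.9°F change is an interval, so only the factor 5/9 applies: -147.9 × 5/9 = -82.1667°C.
Final Celsius temperature: -48.6500 - 82.1667 = -130.8167°C.
In Fahrenheit: -130.8167 × 1.8 + 32 = -203.5°F.

-203.5°F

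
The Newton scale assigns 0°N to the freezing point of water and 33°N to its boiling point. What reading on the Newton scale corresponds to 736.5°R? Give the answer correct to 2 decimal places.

44.89°N

First in Celsius: (736.5 - 491.67) × 5/9 = 136.0167°C.
Linearly onto the Newton scale: 0 + (136.0167 / 100) × (33 - 0) = 44.89°N.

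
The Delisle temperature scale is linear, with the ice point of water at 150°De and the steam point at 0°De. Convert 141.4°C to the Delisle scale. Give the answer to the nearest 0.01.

Linearly onto the Delisle scale: 150 + (141.4000 / 100) × (0 - 150) = -62.10°De.

-62.10°De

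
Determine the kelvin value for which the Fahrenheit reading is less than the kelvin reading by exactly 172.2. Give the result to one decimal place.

359.3 K

Let K be the kelvin reading. The Fahrenheit reading is F = 1.8·K - 459.67.
Require F - K = -172.2: (0.8)·K - 459.67 = -172.2.
K = (-172.2 + 459.67) / (0.8) = 359.3.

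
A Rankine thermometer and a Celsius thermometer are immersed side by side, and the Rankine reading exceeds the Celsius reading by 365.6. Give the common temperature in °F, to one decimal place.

-251.7°F

Let x be the Rankine reading; then the Celsius reading is 5/9·x - 273.15.
(5/9·x - 273.15) - x = -365.6  ⇒  (-4/9)·x = -92.45  ⇒  x = 208.0125°R.
In Celsius: (208.0125 - 491.67) × 5/9 = -157.5875°C.
In Fahrenheit: -157.5875 × 1.8 + 32 = -251.7°F.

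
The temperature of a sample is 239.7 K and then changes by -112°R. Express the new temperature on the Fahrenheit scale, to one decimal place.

Initial temperature in Celsius: 239.7 - 273.15 = -33.4500°C.
The 112°R change is an interval, so only the factor 5/9 applies: -112 × 5/9 = -62.2222°C.
Final Celsius temperature: -33.4500 - 62.2222 = -95.6722°C.
In Fahrenheit: -95.6722 × 1.8 + 32 = -140.2°F.

-140.2°F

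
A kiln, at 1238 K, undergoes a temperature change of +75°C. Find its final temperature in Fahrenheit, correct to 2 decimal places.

1903.73°F

Initial temperature in Celsius: 1238 - 273.15 = 964.8500°C.
Final Celsius temperature: 964.8500 + 75.0000 = 1039.8500°C.
In Fahrenheit: 1039.8500 × 1.8 + 32 = 1903.73°F.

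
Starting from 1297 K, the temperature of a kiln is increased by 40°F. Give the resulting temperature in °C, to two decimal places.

Initial temperature in Celsius: 1297 - 273.15 = 1023.8500°C.
The 40°F change is an interval, so only the factor 5/9 applies: +40 × 5/9 = +22.2222°C.
Final Celsius temperature: 1023.8500 + 22.2222 = 1046.0722°C.

1046.07°C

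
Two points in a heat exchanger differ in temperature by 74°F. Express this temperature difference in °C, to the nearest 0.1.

Only the scale ratio 5/9 matters for a change in temperature.
74 × 5/9 = 41.1.

41.1°C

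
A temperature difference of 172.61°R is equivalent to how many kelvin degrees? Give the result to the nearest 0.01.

95.89 K

Only the scale ratio 5/9 matters for a change in temperature.
172.61 × 5/9 = 95.89.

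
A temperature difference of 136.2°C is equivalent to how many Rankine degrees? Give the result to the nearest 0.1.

Only the scale ratio 1.8 matters for a change in temperature.
136.2 × 1.8 = 245.2.

245.2°R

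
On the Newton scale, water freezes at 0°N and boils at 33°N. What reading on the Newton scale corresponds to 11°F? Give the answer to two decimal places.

First in Celsius: (11 - 32) × 5/9 = -11.6667°C.
Linearly onto the Newton scale: 0 + (-11.6667 / 100) × (33 - 0) = -3.85°N.

-3.85°N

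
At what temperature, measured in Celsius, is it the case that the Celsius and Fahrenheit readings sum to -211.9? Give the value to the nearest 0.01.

Let C be the Celsius reading. The Fahrenheit reading is F = 1.8·C + 32.
Require C + F = -211.9: (2.8)·C + 32 = -211.9.
C = (-211.9 - 32) / (2.8) = -87.11.

-87.11°C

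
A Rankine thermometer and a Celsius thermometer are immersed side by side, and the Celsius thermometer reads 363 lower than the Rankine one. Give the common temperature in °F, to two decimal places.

-257.51°F

Let x be the Rankine reading; then the Celsius reading is 5/9·x - 273.15.
(5/9·x - 273.15) - x = -363  ⇒  (-4/9)·x = -89.85  ⇒  x = 202.1625°R.
In Celsius: (202.1625 - 491.67) × 5/9 = -160.8375°C.
In Fahrenheit: -160.8375 × 1.8 + 32 = -257.51°F.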